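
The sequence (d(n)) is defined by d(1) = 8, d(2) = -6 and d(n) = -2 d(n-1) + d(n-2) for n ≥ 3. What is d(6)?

d(3) = -2*(-6) + 8 = 20
d(4) = -2*20 + (-6) = -46
d(5) = -2*(-46) + 20 = 112
d(6) = -2*112 + (-46) = -270

-270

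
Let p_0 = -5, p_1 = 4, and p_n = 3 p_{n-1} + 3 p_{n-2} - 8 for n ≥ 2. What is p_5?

p_2 = 3(4) + 3(-5) - 8 = -11
p_3 = 3(-11) + 3(4) - 8 = -29
p_4 = 3(-29) + 3(-11) - 8 = -128
p_5 = 3(-128) + 3(-29) - 8 = -479

-479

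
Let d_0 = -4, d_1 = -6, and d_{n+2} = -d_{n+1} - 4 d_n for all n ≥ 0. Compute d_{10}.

d_2 = -(-6) - 4*(-4) = 22
d_3 = -22 - 4*(-6) = 2
d_4 = -2 - 4*22 = -90
d_5 = -(-90) - 4*2 = 82
d_6 = -82 - 4*(-90) = 278
d_7 = -278 - 4*82 = -606
d_8 = -(-606) - 4*278 = -506
d_9 = -(-506) - 4*(-606) = 2930
d_{10} = -2930 - 4*(-506) = -906

-906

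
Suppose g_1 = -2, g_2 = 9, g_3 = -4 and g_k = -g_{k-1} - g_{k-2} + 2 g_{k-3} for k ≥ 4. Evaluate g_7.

g_4 = -(-4) - 9 + 2*(-2) = -9
g_5 = -(-9) - (-4) + 2*9 = 31
g_6 = -31 - (-9) + 2*(-4) = -30
g_7 = -(-30) - 31 + 2*(-9) = -19

-19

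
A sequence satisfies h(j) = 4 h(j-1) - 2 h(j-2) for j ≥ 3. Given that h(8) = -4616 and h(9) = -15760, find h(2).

Rearranging, h(j-2) = (h(j) - 4 h(j-1)) / -2.
h(7) = (-15760 - 4(-4616)) / -2 = 2704/-2 = -1352
h(6) = (-4616 - 4(-1352)) / -2 = 792/-2 = -396
h(5) = (-1352 - 4(-396)) / -2 = 232/-2 = -116
h(4) = (-396 - 4(-116)) / -2 = 68/-2 = -34
h(3) = (-116 - 4(-34)) / -2 = 20/-2 = -10
h(2) = (-34 - 4(-10)) / -2 = 6/-2 = -3

-3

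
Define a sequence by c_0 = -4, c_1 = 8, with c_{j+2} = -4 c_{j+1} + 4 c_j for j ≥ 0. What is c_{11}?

c_2 = -4(8) + 4(-4) = -48
c_3 = -4(-48) + 4(8) = 224
c_4 = -4(224) + 4(-48) = -1088
c_5 = -4(-1088) + 4(224) = 5248
c_6 = -4(5248) + 4(-1088) = -25344
c_7 = -4(-25344) + 4(5248) = 122368
c_8 = -4(122368) + 4(-25344) = -590848
c_9 = -4(-590848) + 4(122368) = 2852864
c_{10} = -4(2852864) + 4(-590848) = -13774848
c_{11} = -4(-13774848) + 4(2852864) = 66510848

66510848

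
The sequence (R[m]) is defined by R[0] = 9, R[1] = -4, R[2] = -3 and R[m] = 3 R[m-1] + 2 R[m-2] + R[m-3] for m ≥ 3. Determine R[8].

-5778

R[3] = 3·(-3) + 2·(-4) + 9 = -8
R[4] = 3·(-8) + 2·(-3) + (-4) = -34
R[5] = 3·(-34) + 2·(-8) + (-3) = -121
R[6] = 3·(-121) + 2·(-34) + (-8) = -439
R[7] = 3·(-439) + 2·(-121) + (-34) = -1593
R[8] = 3·(-1593) + 2·(-439) + (-121) = -5778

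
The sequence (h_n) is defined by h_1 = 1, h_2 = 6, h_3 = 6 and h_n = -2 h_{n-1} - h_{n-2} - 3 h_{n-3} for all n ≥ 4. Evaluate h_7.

111

h_4 = -2·6 - 6 - 3·1 = -21
h_5 = -2·(-21) - 6 - 3·6 = 18
h_6 = -2·18 - (-21) - 3·6 = -33
h_7 = -2·(-33) - 18 - 3·(-21) = 111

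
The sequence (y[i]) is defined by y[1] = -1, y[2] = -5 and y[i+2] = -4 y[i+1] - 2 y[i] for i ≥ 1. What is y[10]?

-124496

y[3] = -4*(-5) - 2*(-1) = 22
y[4] = -4*22 - 2*(-5) = -78
y[5] = -4*(-78) - 2*22 = 268
y[6] = -4*268 - 2*(-78) = -916
y[7] = -4*(-916) - 2*268 = 3128
y[8] = -4*3128 - 2*(-916) = -10680
y[9] = -4*(-10680) - 2*3128 = 36464
y[10] = -4*36464 - 2*(-10680) = -124496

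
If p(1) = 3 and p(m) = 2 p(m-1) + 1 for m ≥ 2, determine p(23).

The fixed point is 1/(1 - 2) = -1, so p(m) + 1 = 2(p(m-1) + 1).
Hence p(m) = 4·2^{m-1} - 1.
p(23) = 4·2^{22} - 1 = 4·4194304 - 1 = 16777215.

16777215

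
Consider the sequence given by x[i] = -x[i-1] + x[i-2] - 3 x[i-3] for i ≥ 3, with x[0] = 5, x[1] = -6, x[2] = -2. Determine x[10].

x[3] = -(-2) + (-6) - 3*5 = -19
x[4] = -(-19) + (-2) - 3*(-6) = 35
x[5] = -35 + (-19) - 3*(-2) = -48
x[6] = -(-48) + 35 - 3*(-19) = 140
x[7] = -140 + (-48) - 3*35 = -293
x[8] = -(-293) + 140 - 3*(-48) = 577
x[9] = -577 + (-293) - 3*140 = -1290
x[10] = -(-1290) + 577 - 3*(-293) = 2746

2746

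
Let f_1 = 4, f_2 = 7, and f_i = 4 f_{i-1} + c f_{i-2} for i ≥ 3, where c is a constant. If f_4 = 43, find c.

-3

f_3 = 28 + 4c
f_4 = 112 + 23c
So 112 + 23c = 43, giving c = -3.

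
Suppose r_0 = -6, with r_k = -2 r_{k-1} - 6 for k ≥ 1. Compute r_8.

-1026

r_1 = -2*(-6) - 6 = 6
r_2 = -2*6 - 6 = -18
r_3 = -2*(-18) - 6 = 30
r_4 = -2*30 - 6 = -66
r_5 = -2*(-66) - 6 = 126
r_6 = -2*126 - 6 = -258
r_7 = -2*(-258) - 6 = 510
r_8 = -2*510 - 6 = -1026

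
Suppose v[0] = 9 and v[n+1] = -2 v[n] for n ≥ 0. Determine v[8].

v[1] = -2(9) = -18
v[2] = -2(-18) = 36
v[3] = -2(36) = -72
v[4] = -2(-72) = 144
v[5] = -2(144) = -288
v[6] = -2(-288) = 576
v[7] = -2(576) = -1152
v[8] = -2(-1152) = 2304

2304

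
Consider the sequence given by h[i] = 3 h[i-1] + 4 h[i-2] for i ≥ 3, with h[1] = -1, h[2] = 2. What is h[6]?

h[3] = 3(2) + 4(-1) = 2
h[4] = 3(2) + 4(2) = 14
h[5] = 3(14) + 4(2) = 50
h[6] = 3(50) + 4(14) = 206

206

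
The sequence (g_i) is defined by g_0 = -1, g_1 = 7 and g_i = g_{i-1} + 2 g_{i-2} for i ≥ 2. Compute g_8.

509

g_2 = 7 + 2·(-1) = 5
g_3 = 5 + 2·7 = 19
g_4 = 19 + 2·5 = 29
g_5 = 29 + 2·19 = 67
g_6 = 67 + 2·29 = 125
g_7 = 125 + 2·67 = 259
g_8 = 259 + 2·125 = 509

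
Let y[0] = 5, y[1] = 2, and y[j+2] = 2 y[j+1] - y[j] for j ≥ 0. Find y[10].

-25

y[2] = 2*2 - 5 = -1
y[3] = 2*(-1) - 2 = -4
y[4] = 2*(-4) - (-1) = -7
y[5] = 2*(-7) - (-4) = -10
y[6] = 2*(-10) - (-7) = -13
y[7] = 2*(-13) - (-10) = -16
y[8] = 2*(-16) - (-13) = -19
y[9] = 2*(-19) - (-16) = -22
y[10] = 2*(-22) - (-19) = -25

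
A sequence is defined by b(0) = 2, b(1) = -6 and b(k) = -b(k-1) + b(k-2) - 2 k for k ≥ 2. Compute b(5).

b(2) = -(-6) + 2 - 4 = 4
b(3) = -4 + (-6) - 6 = -16
b(4) = -(-16) + 4 - 8 = 12
b(5) = -12 + (-16) - 10 = -38

-38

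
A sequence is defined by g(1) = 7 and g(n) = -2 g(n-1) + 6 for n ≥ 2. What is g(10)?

-2558

g(2) = -2(7) + 6 = -8
g(3) = -2(-8) + 6 = 22
g(4) = -2(22) + 6 = -38
g(5) = -2(-38) + 6 = 82
g(6) = -2(82) + 6 = -158
g(7) = -2(-158) + 6 = 322
g(8) = -2(322) + 6 = -638
g(9) = -2(-638) + 6 = 1282
g(10) = -2(1282) + 6 = -2558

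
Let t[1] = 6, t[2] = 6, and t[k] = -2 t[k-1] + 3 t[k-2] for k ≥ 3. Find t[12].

6

t[3] = -2(6) + 3(6) = 6
t[4] = -2(6) + 3(6) = 6
t[5] = -2(6) + 3(6) = 6
t[6] = -2(6) + 3(6) = 6
t[7] = -2(6) + 3(6) = 6
t[8] = -2(6) + 3(6) = 6
t[9] = -2(6) + 3(6) = 6
t[10] = -2(6) + 3(6) = 6
t[11] = -2(6) + 3(6) = 6
t[12] = -2(6) + 3(6) = 6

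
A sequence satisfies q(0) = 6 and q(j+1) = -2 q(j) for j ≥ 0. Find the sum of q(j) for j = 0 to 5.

q(1) = -2(6) = -12
q(2) = -2(-12) = 24
q(3) = -2(24) = -48
q(4) = -2(-48) = 96
q(5) = -2(96) = -192
Sum = 6 + (-12) + 24 + (-48) + 96 + (-192) = -126

-126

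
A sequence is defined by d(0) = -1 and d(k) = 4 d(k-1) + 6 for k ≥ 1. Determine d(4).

254

d(1) = 4·(-1) + 6 = 2
d(2) = 4·2 + 6 = 14
d(3) = 4·14 + 6 = 62
d(4) = 4·62 + 6 = 254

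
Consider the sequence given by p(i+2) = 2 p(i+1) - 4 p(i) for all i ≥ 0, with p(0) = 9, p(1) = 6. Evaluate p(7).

p(2) = 2*6 - 4*9 = -24
p(3) = 2*(-24) - 4*6 = -72
p(4) = 2*(-72) - 4*(-24) = -48
p(5) = 2*(-48) - 4*(-72) = 192
p(6) = 2*192 - 4*(-48) = 576
p(7) = 2*576 - 4*192 = 384

384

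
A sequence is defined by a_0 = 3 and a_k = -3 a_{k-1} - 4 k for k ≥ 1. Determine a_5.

-917

a_1 = -3·3 - 4 = -13
a_2 = -3·(-13) - 8 = 31
a_3 = -3·31 - 12 = -105
a_4 = -3·(-105) - 16 = 299
a_5 = -3·299 - 20 = -917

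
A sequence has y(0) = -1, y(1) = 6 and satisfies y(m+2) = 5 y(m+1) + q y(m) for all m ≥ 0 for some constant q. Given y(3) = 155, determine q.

5

y(2) = 30 - q
y(3) = 150 + q
So 150 + q = 155, giving q = 5.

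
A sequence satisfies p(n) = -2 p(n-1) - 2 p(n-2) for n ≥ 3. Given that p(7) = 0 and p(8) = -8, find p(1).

Rearranging, p(n-2) = (p(n) + 2 p(n-1)) / -2.
p(6) = (-8 + 2*0) / -2 = -8/-2 = 4
p(5) = (0 + 2*4) / -2 = 8/-2 = -4
p(4) = (4 + 2*(-4)) / -2 = -4/-2 = 2
p(3) = (-4 + 2*2) / -2 = 0/-2 = 0
p(2) = (2 + 2*0) / -2 = 2/-2 = -1
p(1) = (0 + 2*(-1)) / -2 = -2/-2 = 1

1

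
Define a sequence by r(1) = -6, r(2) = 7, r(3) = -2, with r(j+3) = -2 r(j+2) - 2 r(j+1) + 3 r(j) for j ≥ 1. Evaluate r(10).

1540

r(4) = -2(-2) - 2(7) + 3(-6) = -28
r(5) = -2(-28) - 2(-2) + 3(7) = 81
r(6) = -2(81) - 2(-28) + 3(-2) = -112
r(7) = -2(-112) - 2(81) + 3(-28) = -22
r(8) = -2(-22) - 2(-112) + 3(81) = 511
r(9) = -2(511) - 2(-22) + 3(-112) = -1314
r(10) = -2(-1314) - 2(511) + 3(-22) = 1540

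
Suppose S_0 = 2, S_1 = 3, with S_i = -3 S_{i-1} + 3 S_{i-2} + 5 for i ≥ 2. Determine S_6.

S_2 = -3(3) + 3(2) + 5 = 2
S_3 = -3(2) + 3(3) + 5 = 8
S_4 = -3(8) + 3(2) + 5 = -13
S_5 = -3(-13) + 3(8) + 5 = 68
S_6 = -3(68) + 3(-13) + 5 = -238

-238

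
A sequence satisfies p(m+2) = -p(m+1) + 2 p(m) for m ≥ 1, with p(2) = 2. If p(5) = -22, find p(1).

-2

Let p(1) = y.
p(3) = -2 + 2y
p(4) = 6 - 2y
p(5) = -10 + 6y
So -10 + 6y = -22, giving y = -2.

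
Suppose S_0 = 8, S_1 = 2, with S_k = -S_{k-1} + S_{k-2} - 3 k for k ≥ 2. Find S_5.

S_2 = -2 + 8 - 6 = 0
S_3 = -0 + 2 - 9 = -7
S_4 = -(-7) + 0 - 12 = -5
S_5 = -(-5) + (-7) - 15 = -17

-17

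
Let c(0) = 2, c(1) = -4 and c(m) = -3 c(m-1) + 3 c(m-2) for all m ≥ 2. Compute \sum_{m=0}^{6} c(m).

2866

c(2) = -3*(-4) + 3*2 = 18
c(3) = -3*18 + 3*(-4) = -66
c(4) = -3*(-66) + 3*18 = 252
c(5) = -3*252 + 3*(-66) = -954
c(6) = -3*(-954) + 3*252 = 3618
Sum = 2 + (-4) + 18 + (-66) + 252 + (-954) + 3618 = 2866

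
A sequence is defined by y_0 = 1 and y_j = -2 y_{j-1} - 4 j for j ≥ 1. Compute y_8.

y_1 = -2*1 - 4 = -6
y_2 = -2*(-6) - 8 = 4
y_3 = -2*4 - 12 = -20
y_4 = -2*(-20) - 16 = 24
y_5 = -2*24 - 20 = -68
y_6 = -2*(-68) - 24 = 112
y_7 = -2*112 - 28 = -252
y_8 = -2*(-252) - 32 = 472

472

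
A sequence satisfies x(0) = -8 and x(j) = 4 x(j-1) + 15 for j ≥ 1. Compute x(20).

The fixed point is 15/(1 - 4) = -5, so x(j) + 5 = 4(x(j-1) + 5).
Hence x(j) = -3·4^j - 5.
x(20) = -3·4^{20} - 5 = -3·1099511627776 - 5 = -3298534883333.

-3298534883333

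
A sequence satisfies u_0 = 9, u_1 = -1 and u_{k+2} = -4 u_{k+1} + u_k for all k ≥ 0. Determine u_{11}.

-5506469

u_2 = -4(-1) + 9 = 13
u_3 = -4(13) + (-1) = -53
u_4 = -4(-53) + 13 = 225
u_5 = -4(225) + (-53) = -953
u_6 = -4(-953) + 225 = 4037
u_7 = -4(4037) + (-953) = -17101
u_8 = -4(-17101) + 4037 = 72441
u_9 = -4(72441) + (-17101) = -306865
u_{10} = -4(-306865) + 72441 = 1299901
u_{11} = -4(1299901) + (-306865) = -5506469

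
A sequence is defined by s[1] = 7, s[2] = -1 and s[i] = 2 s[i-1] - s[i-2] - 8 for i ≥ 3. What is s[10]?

s[3] = 2·(-1) - 7 - 8 = -17
s[4] = 2·(-17) - (-1) - 8 = -41
s[5] = 2·(-41) - (-17) - 8 = -73
s[6] = 2·(-73) - (-41) - 8 = -113
s[7] = 2·(-113) - (-73) - 8 = -161
s[8] = 2·(-161) - (-113) - 8 = -217
s[9] = 2·(-217) - (-161) - 8 = -281
s[10] = 2·(-281) - (-217) - 8 = -353

-353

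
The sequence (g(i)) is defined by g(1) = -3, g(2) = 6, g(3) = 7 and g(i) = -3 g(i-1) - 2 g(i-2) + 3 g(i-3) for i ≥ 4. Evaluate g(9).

g(4) = -3(7) - 2(6) + 3(-3) = -42
g(5) = -3(-42) - 2(7) + 3(6) = 130
g(6) = -3(130) - 2(-42) + 3(7) = -285
g(7) = -3(-285) - 2(130) + 3(-42) = 469
g(8) = -3(469) - 2(-285) + 3(130) = -447
g(9) = -3(-447) - 2(469) + 3(-285) = -452

-452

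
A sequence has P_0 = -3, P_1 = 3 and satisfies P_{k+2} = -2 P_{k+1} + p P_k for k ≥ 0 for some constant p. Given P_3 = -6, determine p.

P_2 = -6 - 3p
P_3 = 12 + 9p
So 12 + 9p = -6, giving p = -2.

-2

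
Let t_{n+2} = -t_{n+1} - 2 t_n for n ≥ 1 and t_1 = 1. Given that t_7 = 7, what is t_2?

Let t_2 = y.
t_3 = -2 - y
t_4 = 2 - y
t_5 = 2 + 3y
t_6 = -6 - y
t_7 = 2 - 5y
So 2 - 5y = 7, giving y = -1.

-1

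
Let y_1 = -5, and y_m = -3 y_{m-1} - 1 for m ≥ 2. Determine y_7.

y_2 = -3(-5) - 1 = 14
y_3 = -3(14) - 1 = -43
y_4 = -3(-43) - 1 = 128
y_5 = -3(128) - 1 = -385
y_6 = -3(-385) - 1 = 1154
y_7 = -3(1154) - 1 = -3463

-3463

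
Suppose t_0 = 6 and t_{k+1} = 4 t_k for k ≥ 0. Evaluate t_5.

6144

t_1 = 4(6) = 24
t_2 = 4(24) = 96
t_3 = 4(96) = 384
t_4 = 4(384) = 1536
t_5 = 4(1536) = 6144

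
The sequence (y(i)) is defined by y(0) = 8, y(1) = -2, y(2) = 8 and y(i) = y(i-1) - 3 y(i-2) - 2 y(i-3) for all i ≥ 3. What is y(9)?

-482

y(3) = 8 - 3(-2) - 2(8) = -2
y(4) = (-2) - 3(8) - 2(-2) = -22
y(5) = (-22) - 3(-2) - 2(8) = -32
y(6) = (-32) - 3(-22) - 2(-2) = 38
y(7) = 38 - 3(-32) - 2(-22) = 178
y(8) = 178 - 3(38) - 2(-32) = 128
y(9) = 128 - 3(178) - 2(38) = -482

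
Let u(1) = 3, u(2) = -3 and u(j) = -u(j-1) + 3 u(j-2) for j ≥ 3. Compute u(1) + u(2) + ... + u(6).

-72

u(3) = -(-3) + 3(3) = 12
u(4) = -12 + 3(-3) = -21
u(5) = -(-21) + 3(12) = 57
u(6) = -57 + 3(-21) = -120
Sum = 3 + (-3) + 12 + (-21) + 57 + (-120) = -72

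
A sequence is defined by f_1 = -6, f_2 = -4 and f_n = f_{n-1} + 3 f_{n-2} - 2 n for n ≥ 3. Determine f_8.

f_3 = (-4) + 3(-6) - 6 = -28
f_4 = (-28) + 3(-4) - 8 = -48
f_5 = (-48) + 3(-28) - 10 = -142
f_6 = (-142) + 3(-48) - 12 = -298
f_7 = (-298) + 3(-142) - 14 = -738
f_8 = (-738) + 3(-298) - 16 = -1648

-1648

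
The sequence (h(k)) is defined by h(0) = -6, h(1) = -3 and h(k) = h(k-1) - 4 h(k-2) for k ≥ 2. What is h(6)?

h(2) = (-3) - 4(-6) = 21
h(3) = 21 - 4(-3) = 33
h(4) = 33 - 4(21) = -51
h(5) = (-51) - 4(33) = -183
h(6) = (-183) - 4(-51) = 21

21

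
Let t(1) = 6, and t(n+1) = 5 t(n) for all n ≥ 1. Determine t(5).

t(2) = 5(6) = 30
t(3) = 5(30) = 150
t(4) = 5(150) = 750
t(5) = 5(750) = 3750

3750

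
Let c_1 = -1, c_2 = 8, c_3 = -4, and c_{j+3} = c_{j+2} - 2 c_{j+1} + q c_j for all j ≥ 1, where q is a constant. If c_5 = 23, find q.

5

c_4 = -20 - q
c_5 = -12 + 7q
So -12 + 7q = 23, giving q = 5.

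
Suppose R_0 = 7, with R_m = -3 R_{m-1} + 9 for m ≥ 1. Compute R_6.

3465

R_1 = -3·7 + 9 = -12
R_2 = -3·(-12) + 9 = 45
R_3 = -3·45 + 9 = -126
R_4 = -3·(-126) + 9 = 387
R_5 = -3·387 + 9 = -1152
R_6 = -3·(-1152) + 9 = 3465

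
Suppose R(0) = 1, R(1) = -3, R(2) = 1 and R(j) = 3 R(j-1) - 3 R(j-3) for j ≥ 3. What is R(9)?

1269

R(3) = 3(1) - 3(1) = 0
R(4) = 3(0) - 3(-3) = 9
R(5) = 3(9) - 3(1) = 24
R(6) = 3(24) - 3(0) = 72
R(7) = 3(72) - 3(9) = 189
R(8) = 3(189) - 3(24) = 495
R(9) = 3(495) - 3(72) = 1269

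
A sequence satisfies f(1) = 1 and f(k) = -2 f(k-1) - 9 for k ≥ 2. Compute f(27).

The fixed point is -9/(1 + 2) = -3, so f(k) + 3 = -2(f(k-1) + 3).
Hence f(k) = 4·(-2)^{k-1} - 3.
f(27) = 4·(-2)^{26} - 3 = 4·67108864 - 3 = 268435453.

268435453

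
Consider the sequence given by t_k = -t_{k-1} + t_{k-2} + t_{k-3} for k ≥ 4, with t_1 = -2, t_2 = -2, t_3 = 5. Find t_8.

t_4 = -5 + (-2) + (-2) = -9
t_5 = -(-9) + 5 + (-2) = 12
t_6 = -12 + (-9) + 5 = -16
t_7 = -(-16) + 12 + (-9) = 19
t_8 = -19 + (-16) + 12 = -23

-23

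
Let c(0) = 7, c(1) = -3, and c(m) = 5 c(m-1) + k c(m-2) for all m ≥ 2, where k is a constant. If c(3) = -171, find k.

c(2) = -15 + 7k
c(3) = -75 + 32k
So -75 + 32k = -171, giving k = -3.

-3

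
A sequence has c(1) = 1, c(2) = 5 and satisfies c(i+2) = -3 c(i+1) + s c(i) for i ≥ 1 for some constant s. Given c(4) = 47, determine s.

1

c(3) = -15 + s
c(4) = 45 + 2s
So 45 + 2s = 47, giving s = 1.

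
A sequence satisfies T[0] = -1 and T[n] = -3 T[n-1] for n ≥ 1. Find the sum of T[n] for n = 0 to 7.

T[1] = -3·(-1) = 3
T[2] = -3·3 = -9
T[3] = -3·(-9) = 27
T[4] = -3·27 = -81
T[5] = -3·(-81) = 243
T[6] = -3·243 = -729
T[7] = -3·(-729) = 2187
Sum = (-1) + 3 + (-9) + 27 + (-81) + 243 + (-729) + 2187 = 1640

1640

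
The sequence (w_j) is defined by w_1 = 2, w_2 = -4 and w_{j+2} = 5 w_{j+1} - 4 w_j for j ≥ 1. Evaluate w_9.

w_3 = 5*(-4) - 4*2 = -28
w_4 = 5*(-28) - 4*(-4) = -124
w_5 = 5*(-124) - 4*(-28) = -508
w_6 = 5*(-508) - 4*(-124) = -2044
w_7 = 5*(-2044) - 4*(-508) = -8188
w_8 = 5*(-8188) - 4*(-2044) = -32764
w_9 = 5*(-32764) - 4*(-8188) = -131068

-131068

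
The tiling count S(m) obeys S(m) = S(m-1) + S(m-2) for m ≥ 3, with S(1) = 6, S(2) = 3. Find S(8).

S(3) = 3 + 6 = 9
S(4) = 9 + 3 = 12
S(5) = 12 + 9 = 21
S(6) = 21 + 12 = 33
S(7) = 33 + 21 = 54
S(8) = 54 + 33 = 87

87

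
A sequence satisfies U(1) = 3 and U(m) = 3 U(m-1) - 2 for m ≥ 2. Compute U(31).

411782264189299

The fixed point is -2/(1 - 3) = 1, so U(m) - 1 = 3(U(m-1) - 1).
Hence U(m) = 2·3^{m-1} + 1.
U(31) = 2·3^{30} + 1 = 2·205891132094649 + 1 = 411782264189299.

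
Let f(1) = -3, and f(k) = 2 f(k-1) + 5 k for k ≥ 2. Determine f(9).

3017

f(2) = 2(-3) + 10 = 4
f(3) = 2(4) + 15 = 23
f(4) = 2(23) + 20 = 66
f(5) = 2(66) + 25 = 157
f(6) = 2(157) + 30 = 344
f(7) = 2(344) + 35 = 723
f(8) = 2(723) + 40 = 1486
f(9) = 2(1486) + 45 = 3017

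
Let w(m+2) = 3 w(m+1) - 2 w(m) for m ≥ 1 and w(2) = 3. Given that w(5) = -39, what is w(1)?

6

Let w(1) = x.
w(3) = 9 - 2x
w(4) = 21 - 6x
w(5) = 45 - 14x
So 45 - 14x = -39, giving x = 6.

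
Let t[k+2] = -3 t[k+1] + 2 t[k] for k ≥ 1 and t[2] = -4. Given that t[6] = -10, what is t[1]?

Let t[1] = z.
t[3] = 12 + 2z
t[4] = -44 - 6z
t[5] = 156 + 22z
t[6] = -556 - 78z
So -556 - 78z = -10, giving z = -7.

-7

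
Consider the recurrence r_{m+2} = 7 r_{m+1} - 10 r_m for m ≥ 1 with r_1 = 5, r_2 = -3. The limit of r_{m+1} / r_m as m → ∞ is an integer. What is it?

The characteristic equation is r^2 - 7r + 10 = 0, which factors as (r - 5)(r - 2) = 0.
So the roots are 5 and 2. Since |5| > |2| and the coefficient of 5^m is non-zero, the ratio tends to 5.

5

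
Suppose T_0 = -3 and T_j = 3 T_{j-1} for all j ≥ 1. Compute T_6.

-2187

T_1 = 3(-3) = -9
T_2 = 3(-9) = -27
T_3 = 3(-27) = -81
T_4 = 3(-81) = -243
T_5 = 3(-243) = -729
T_6 = 3(-729) = -2187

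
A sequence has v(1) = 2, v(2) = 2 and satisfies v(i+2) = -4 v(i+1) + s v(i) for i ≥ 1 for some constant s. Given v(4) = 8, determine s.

4

v(3) = -8 + 2s
v(4) = 32 - 6s
So 32 - 6s = 8, giving s = 4.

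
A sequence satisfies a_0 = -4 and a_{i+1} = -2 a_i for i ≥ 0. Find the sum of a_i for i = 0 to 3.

a_1 = -2·(-4) = 8
a_2 = -2·8 = -16
a_3 = -2·(-16) = 32
Sum = (-4) + 8 + (-16) + 32 = 20

20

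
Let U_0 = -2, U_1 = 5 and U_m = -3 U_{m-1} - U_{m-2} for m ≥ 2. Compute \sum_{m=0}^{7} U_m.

U_2 = -3(5) - (-2) = -13
U_3 = -3(-13) - 5 = 34
U_4 = -3(34) - (-13) = -89
U_5 = -3(-89) - 34 = 233
U_6 = -3(233) - (-89) = -610
U_7 = -3(-610) - 233 = 1597
Sum = (-2) + 5 + (-13) + 34 + (-89) + 233 + (-610) + 1597 = 1155

1155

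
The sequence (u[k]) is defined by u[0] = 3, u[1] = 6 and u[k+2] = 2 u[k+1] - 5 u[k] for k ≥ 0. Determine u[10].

-3963

u[2] = 2(6) - 5(3) = -3
u[3] = 2(-3) - 5(6) = -36
u[4] = 2(-36) - 5(-3) = -57
u[5] = 2(-57) - 5(-36) = 66
u[6] = 2(66) - 5(-57) = 417
u[7] = 2(417) - 5(66) = 504
u[8] = 2(504) - 5(417) = -1077
u[9] = 2(-1077) - 5(504) = -4674
u[10] = 2(-4674) - 5(-1077) = -3963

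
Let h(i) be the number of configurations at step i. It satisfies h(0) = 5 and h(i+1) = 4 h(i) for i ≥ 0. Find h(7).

h(1) = 4(5) = 20
h(2) = 4(20) = 80
h(3) = 4(80) = 320
h(4) = 4(320) = 1280
h(5) = 4(1280) = 5120
h(6) = 4(5120) = 20480
h(7) = 4(20480) = 81920

81920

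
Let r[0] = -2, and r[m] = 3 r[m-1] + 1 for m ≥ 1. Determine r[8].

r[1] = 3(-2) + 1 = -5
r[2] = 3(-5) + 1 = -14
r[3] = 3(-14) + 1 = -41
r[4] = 3(-41) + 1 = -122
r[5] = 3(-122) + 1 = -365
r[6] = 3(-365) + 1 = -1094
r[7] = 3(-1094) + 1 = -3281
r[8] = 3(-3281) + 1 = -9842

-9842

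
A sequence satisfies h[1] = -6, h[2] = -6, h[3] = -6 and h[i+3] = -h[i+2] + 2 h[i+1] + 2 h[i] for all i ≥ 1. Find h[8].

-90

h[4] = -(-6) + 2(-6) + 2(-6) = -18
h[5] = -(-18) + 2(-6) + 2(-6) = -6
h[6] = -(-6) + 2(-18) + 2(-6) = -42
h[7] = -(-42) + 2(-6) + 2(-18) = -6
h[8] = -(-6) + 2(-42) + 2(-6) = -90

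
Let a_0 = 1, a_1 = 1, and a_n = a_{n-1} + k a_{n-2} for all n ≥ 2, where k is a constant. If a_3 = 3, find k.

a_2 = 1 + k
a_3 = 1 + 2k
So 1 + 2k = 3, giving k = 1.

1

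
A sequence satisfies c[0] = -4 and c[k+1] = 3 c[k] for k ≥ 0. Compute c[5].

-972

c[1] = 3·(-4) = -12
c[2] = 3·(-12) = -36
c[3] = 3·(-36) = -108
c[4] = 3·(-108) = -324
c[5] = 3·(-324) = -972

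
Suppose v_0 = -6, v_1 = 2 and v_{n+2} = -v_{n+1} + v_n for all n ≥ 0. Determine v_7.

v_2 = -2 + (-6) = -8
v_3 = -(-8) + 2 = 10
v_4 = -10 + (-8) = -18
v_5 = -(-18) + 10 = 28
v_6 = -28 + (-18) = -46
v_7 = -(-46) + 28 = 74

74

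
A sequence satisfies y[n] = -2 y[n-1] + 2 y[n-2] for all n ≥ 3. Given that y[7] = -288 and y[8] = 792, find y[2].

Rearranging, y[n-2] = (y[n] + 2 y[n-1]) / 2.
y[6] = (792 + 2·(-288)) / 2 = 216/2 = 108
y[5] = (-288 + 2·108) / 2 = -72/2 = -36
y[4] = (108 + 2·(-36)) / 2 = 36/2 = 18
y[3] = (-36 + 2·18) / 2 = 0/2 = 0
y[2] = (18 + 2·0) / 2 = 18/2 = 9

9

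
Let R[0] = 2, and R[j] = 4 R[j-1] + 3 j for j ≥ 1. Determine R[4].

R[1] = 4(2) + 3 = 11
R[2] = 4(11) + 6 = 50
R[3] = 4(50) + 9 = 209
R[4] = 4(209) + 12 = 848

848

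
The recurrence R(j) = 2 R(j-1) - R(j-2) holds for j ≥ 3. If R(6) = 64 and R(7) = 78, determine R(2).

Rearranging, R(j-2) = -(R(j) - 2 R(j-1)).
R(5) = -(78 - 2*64) = 50
R(4) = -(64 - 2*50) = 36
R(3) = -(50 - 2*36) = 22
R(2) = -(36 - 2*22) = 8

8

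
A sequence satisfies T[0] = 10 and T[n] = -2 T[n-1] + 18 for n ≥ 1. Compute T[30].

The fixed point is 18/(1 + 2) = 6, so T[n] - 6 = -2(T[n-1] - 6).
Hence T[n] = 4·(-2)^n + 6.
T[30] = 4·(-2)^{30} + 6 = 4·1073741824 + 6 = 4294967302.

4294967302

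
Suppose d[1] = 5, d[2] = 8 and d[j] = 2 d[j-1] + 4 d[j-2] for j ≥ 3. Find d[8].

11776

d[3] = 2·8 + 4·5 = 36
d[4] = 2·36 + 4·8 = 104
d[5] = 2·104 + 4·36 = 352
d[6] = 2·352 + 4·104 = 1120
d[7] = 2·1120 + 4·352 = 3648
d[8] = 2·3648 + 4·1120 = 11776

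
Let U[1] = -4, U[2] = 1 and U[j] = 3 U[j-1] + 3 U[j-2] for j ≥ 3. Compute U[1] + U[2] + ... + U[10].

-103860

U[3] = 3*1 + 3*(-4) = -9
U[4] = 3*(-9) + 3*1 = -24
U[5] = 3*(-24) + 3*(-9) = -99
U[6] = 3*(-99) + 3*(-24) = -369
U[7] = 3*(-369) + 3*(-99) = -1404
U[8] = 3*(-1404) + 3*(-369) = -5319
U[9] = 3*(-5319) + 3*(-1404) = -20169
U[10] = 3*(-20169) + 3*(-5319) = -76464
Sum = (-4) + 1 + (-9) + (-24) + (-99) + (-369) + (-1404) + (-5319) + (-20169) + (-76464) = -103860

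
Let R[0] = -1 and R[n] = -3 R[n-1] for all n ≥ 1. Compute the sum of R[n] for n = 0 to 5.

R[1] = -3(-1) = 3
R[2] = -3(3) = -9
R[3] = -3(-9) = 27
R[4] = -3(27) = -81
R[5] = -3(-81) = 243
Sum = (-1) + 3 + (-9) + 27 + (-81) + 243 = 182

182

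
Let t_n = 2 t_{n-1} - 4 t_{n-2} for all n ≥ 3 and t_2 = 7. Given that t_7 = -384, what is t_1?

Let t_1 = z.
t_3 = 14 - 4z
t_4 = -8z
t_5 = -56
t_6 = -112 + 32z
t_7 = 64z
So 64z = -384, giving z = -6.

-6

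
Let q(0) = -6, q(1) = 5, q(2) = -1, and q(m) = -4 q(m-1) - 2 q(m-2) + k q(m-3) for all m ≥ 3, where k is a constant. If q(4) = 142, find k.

4

q(3) = -6 - 6k
q(4) = 26 + 29k
So 26 + 29k = 142, giving k = 4.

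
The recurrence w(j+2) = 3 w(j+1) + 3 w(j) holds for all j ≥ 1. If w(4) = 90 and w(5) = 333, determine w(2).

9

Rearranging, w(j-2) = (w(j) - 3 w(j-1)) / 3.
w(3) = (333 - 3·90) / 3 = 63/3 = 21
w(2) = (90 - 3·21) / 3 = 27/3 = 9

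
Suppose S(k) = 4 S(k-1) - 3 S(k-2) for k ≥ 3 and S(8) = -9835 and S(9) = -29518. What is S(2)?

Rearranging, S(k-2) = (S(k) - 4 S(k-1)) / -3.
S(7) = (-29518 - 4·(-9835)) / -3 = 9822/-3 = -3274
S(6) = (-9835 - 4·(-3274)) / -3 = 3261/-3 = -1087
S(5) = (-3274 - 4·(-1087)) / -3 = 1074/-3 = -358
S(4) = (-1087 - 4·(-358)) / -3 = 345/-3 = -115
S(3) = (-358 - 4·(-115)) / -3 = 102/-3 = -34
S(2) = (-115 - 4·(-34)) / -3 = 21/-3 = -7

-7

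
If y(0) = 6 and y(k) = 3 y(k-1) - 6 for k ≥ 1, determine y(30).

The fixed point is -6/(1 - 3) = 3, so y(k) - 3 = 3(y(k-1) - 3).
Hence y(k) = 3·3^k + 3.
y(30) = 3·3^{30} + 3 = 3·205891132094649 + 3 = 617673396283950.

617673396283950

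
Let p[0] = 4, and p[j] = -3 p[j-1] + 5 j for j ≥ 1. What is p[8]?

20104

p[1] = -3*4 + 5 = -7
p[2] = -3*(-7) + 10 = 31
p[3] = -3*31 + 15 = -78
p[4] = -3*(-78) + 20 = 254
p[5] = -3*254 + 25 = -737
p[6] = -3*(-737) + 30 = 2241
p[7] = -3*2241 + 35 = -6688
p[8] = -3*(-6688) + 40 = 20104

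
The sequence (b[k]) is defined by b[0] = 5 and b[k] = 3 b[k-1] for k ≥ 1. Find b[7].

b[1] = 3·5 = 15
b[2] = 3·15 = 45
b[3] = 3·45 = 135
b[4] = 3·135 = 405
b[5] = 3·405 = 1215
b[6] = 3·1215 = 3645
b[7] = 3·3645 = 10935

10935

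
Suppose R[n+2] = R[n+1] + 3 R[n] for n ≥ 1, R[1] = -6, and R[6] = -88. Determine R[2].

Let R[2] = y.
R[3] = -18 + y
R[4] = -18 + 4y
R[5] = -72 + 7y
R[6] = -126 + 19y
So -126 + 19y = -88, giving y = 2.

2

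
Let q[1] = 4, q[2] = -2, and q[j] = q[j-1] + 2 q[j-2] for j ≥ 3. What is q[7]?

q[3] = (-2) + 2·4 = 6
q[4] = 6 + 2·(-2) = 2
q[5] = 2 + 2·6 = 14
q[6] = 14 + 2·2 = 18
q[7] = 18 + 2·14 = 46

46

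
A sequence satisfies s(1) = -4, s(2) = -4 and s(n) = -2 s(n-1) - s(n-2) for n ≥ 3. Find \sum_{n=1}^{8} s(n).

s(3) = -2·(-4) - (-4) = 12
s(4) = -2·12 - (-4) = -20
s(5) = -2·(-20) - 12 = 28
s(6) = -2·28 - (-20) = -36
s(7) = -2·(-36) - 28 = 44
s(8) = -2·44 - (-36) = -52
Sum = (-4) + (-4) + 12 + (-20) + 28 + (-36) + 44 + (-52) = -32

-32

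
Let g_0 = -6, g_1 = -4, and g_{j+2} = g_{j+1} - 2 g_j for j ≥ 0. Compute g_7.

32

g_2 = (-4) - 2·(-6) = 8
g_3 = 8 - 2·(-4) = 16
g_4 = 16 - 2·8 = 0
g_5 = 0 - 2·16 = -32
g_6 = (-32) - 2·0 = -32
g_7 = (-32) - 2·(-32) = 32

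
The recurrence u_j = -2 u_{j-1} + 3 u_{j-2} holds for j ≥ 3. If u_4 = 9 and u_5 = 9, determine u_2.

9

Rearranging, u_{j-2} = (u_j + 2 u_{j-1}) / 3.
u_3 = (9 + 2·9) / 3 = 27/3 = 9
u_2 = (9 + 2·9) / 3 = 27/3 = 9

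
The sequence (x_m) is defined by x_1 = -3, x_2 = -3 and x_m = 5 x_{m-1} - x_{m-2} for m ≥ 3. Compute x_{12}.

x_3 = 5·(-3) - (-3) = -12
x_4 = 5·(-12) - (-3) = -57
x_5 = 5·(-57) - (-12) = -273
x_6 = 5·(-273) - (-57) = -1308
x_7 = 5·(-1308) - (-273) = -6267
x_8 = 5·(-6267) - (-1308) = -30027
x_9 = 5·(-30027) - (-6267) = -143868
x_{10} = 5·(-143868) - (-30027) = -689313
x_{11} = 5·(-689313) - (-143868) = -3302697
x_{12} = 5·(-3302697) - (-689313) = -15824172

-15824172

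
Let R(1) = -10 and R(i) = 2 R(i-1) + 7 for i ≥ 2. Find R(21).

-3145735

The fixed point is 7/(1 - 2) = -7, so R(i) + 7 = 2(R(i-1) + 7).
Hence R(i) = -3·2^{i-1} - 7.
R(21) = -3·2^{20} - 7 = -3·1048576 - 7 = -3145735.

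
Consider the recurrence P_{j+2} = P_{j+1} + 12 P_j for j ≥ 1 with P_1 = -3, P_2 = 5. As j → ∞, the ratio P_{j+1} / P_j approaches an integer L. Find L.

4

The characteristic equation is r^2 - r - 12 = 0, which factors as (r - 4)(r + 3) = 0.
So the roots are 4 and -3. Since |4| > |-3| and the coefficient of 4^j is non-zero, the ratio tends to 4.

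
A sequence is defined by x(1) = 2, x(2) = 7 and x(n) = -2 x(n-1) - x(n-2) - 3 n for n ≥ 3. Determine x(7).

-79

x(3) = -2(7) - 2 - 9 = -25
x(4) = -2(-25) - 7 - 12 = 31
x(5) = -2(31) - (-25) - 15 = -52
x(6) = -2(-52) - 31 - 18 = 55
x(7) = -2(55) - (-52) - 21 = -79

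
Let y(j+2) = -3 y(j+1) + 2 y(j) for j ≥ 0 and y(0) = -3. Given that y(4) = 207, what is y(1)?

Let y(1) = z.
y(2) = -6 - 3z
y(3) = 18 + 11z
y(4) = -66 - 39z
So -66 - 39z = 207, giving z = -7.

-7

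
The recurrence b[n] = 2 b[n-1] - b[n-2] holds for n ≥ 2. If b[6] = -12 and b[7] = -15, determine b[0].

6

Rearranging, b[n-2] = -(b[n] - 2 b[n-1]).
b[5] = -(-15 - 2(-12)) = -9
b[4] = -(-12 - 2(-9)) = -6
b[3] = -(-9 - 2(-6)) = -3
b[2] = -(-6 - 2(-3)) = 0
b[1] = -(-3 - 2(0)) = 3
b[0] = -(0 - 2(3)) = 6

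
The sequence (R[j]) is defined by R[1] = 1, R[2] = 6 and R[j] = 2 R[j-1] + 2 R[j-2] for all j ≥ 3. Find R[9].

R[3] = 2*6 + 2*1 = 14
R[4] = 2*14 + 2*6 = 40
R[5] = 2*40 + 2*14 = 108
R[6] = 2*108 + 2*40 = 296
R[7] = 2*296 + 2*108 = 808
R[8] = 2*808 + 2*296 = 2208
R[9] = 2*2208 + 2*808 = 6032

6032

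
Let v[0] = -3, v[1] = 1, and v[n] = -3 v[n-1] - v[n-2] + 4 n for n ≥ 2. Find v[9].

-5293

v[2] = -3*1 - (-3) + 8 = 8
v[3] = -3*8 - 1 + 12 = -13
v[4] = -3*(-13) - 8 + 16 = 47
v[5] = -3*47 - (-13) + 20 = -108
v[6] = -3*(-108) - 47 + 24 = 301
v[7] = -3*301 - (-108) + 28 = -767
v[8] = -3*(-767) - 301 + 32 = 2032
v[9] = -3*2032 - (-767) + 36 = -5293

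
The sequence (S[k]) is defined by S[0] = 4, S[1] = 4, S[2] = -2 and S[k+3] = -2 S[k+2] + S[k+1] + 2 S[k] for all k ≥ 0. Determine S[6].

S[3] = -2·(-2) + 4 + 2·4 = 16
S[4] = -2·16 + (-2) + 2·4 = -26
S[5] = -2·(-26) + 16 + 2·(-2) = 64
S[6] = -2·64 + (-26) + 2·16 = -122

-122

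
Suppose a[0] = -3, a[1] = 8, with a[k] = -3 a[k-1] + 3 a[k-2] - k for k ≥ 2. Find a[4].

-487

a[2] = -3(8) + 3(-3) - 2 = -35
a[3] = -3(-35) + 3(8) - 3 = 126
a[4] = -3(126) + 3(-35) - 4 = -487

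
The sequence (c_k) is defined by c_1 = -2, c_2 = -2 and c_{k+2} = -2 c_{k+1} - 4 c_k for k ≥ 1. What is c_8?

c_3 = -2·(-2) - 4·(-2) = 12
c_4 = -2·12 - 4·(-2) = -16
c_5 = -2·(-16) - 4·12 = -16
c_6 = -2·(-16) - 4·(-16) = 96
c_7 = -2·96 - 4·(-16) = -128
c_8 = -2·(-128) - 4·96 = -128

-128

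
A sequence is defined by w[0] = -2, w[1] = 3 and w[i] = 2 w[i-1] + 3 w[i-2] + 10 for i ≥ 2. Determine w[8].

9838

w[2] = 2*3 + 3*(-2) + 10 = 10
w[3] = 2*10 + 3*3 + 10 = 39
w[4] = 2*39 + 3*10 + 10 = 118
w[5] = 2*118 + 3*39 + 10 = 363
w[6] = 2*363 + 3*118 + 10 = 1090
w[7] = 2*1090 + 3*363 + 10 = 3279
w[8] = 2*3279 + 3*1090 + 10 = 9838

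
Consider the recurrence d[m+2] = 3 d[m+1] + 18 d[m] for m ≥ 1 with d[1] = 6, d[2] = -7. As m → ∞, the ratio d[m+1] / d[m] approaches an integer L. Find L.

6

The characteristic equation is r^2 - 3r - 18 = 0, which factors as (r - 6)(r + 3) = 0.
So the roots are 6 and -3. Since |6| > |-3| and the coefficient of 6^m is non-zero, the ratio tends to 6.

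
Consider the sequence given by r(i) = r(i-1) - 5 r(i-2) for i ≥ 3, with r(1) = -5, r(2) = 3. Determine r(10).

-7827

r(3) = 3 - 5*(-5) = 28
r(4) = 28 - 5*3 = 13
r(5) = 13 - 5*28 = -127
r(6) = (-127) - 5*13 = -192
r(7) = (-192) - 5*(-127) = 443
r(8) = 443 - 5*(-192) = 1403
r(9) = 1403 - 5*443 = -812
r(10) = (-812) - 5*1403 = -7827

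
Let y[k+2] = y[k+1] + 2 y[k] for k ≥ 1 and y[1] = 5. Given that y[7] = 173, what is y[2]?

3

Let y[2] = x.
y[3] = 10 + x
y[4] = 10 + 3x
y[5] = 30 + 5x
y[6] = 50 + 11x
y[7] = 110 + 21x
So 110 + 21x = 173, giving x = 3.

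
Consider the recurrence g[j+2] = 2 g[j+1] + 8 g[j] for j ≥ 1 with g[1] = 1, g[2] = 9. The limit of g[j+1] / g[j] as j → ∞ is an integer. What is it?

The characteristic equation is r^2 - 2r - 8 = 0, which factors as (r - 4)(r + 2) = 0.
So the roots are 4 and -2. Since |4| > |-2| and the coefficient of 4^j is non-zero, the ratio tends to 4.

4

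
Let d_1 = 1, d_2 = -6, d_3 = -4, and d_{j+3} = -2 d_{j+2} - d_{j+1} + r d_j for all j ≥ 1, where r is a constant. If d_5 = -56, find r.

d_4 = 14 + r
d_5 = -24 - 8r
So -24 - 8r = -56, giving r = 4.

4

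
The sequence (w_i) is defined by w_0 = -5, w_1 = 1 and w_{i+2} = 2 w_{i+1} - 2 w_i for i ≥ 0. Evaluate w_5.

w_2 = 2*1 - 2*(-5) = 12
w_3 = 2*12 - 2*1 = 22
w_4 = 2*22 - 2*12 = 20
w_5 = 2*20 - 2*22 = -4

-4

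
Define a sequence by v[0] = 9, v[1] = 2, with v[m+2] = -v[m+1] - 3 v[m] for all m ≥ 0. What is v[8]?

-281

v[2] = -2 - 3(9) = -29
v[3] = -(-29) - 3(2) = 23
v[4] = -23 - 3(-29) = 64
v[5] = -64 - 3(23) = -133
v[6] = -(-133) - 3(64) = -59
v[7] = -(-59) - 3(-133) = 458
v[8] = -458 - 3(-59) = -281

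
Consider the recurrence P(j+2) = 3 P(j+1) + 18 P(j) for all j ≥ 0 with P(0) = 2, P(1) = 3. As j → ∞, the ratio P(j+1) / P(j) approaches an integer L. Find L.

6

The characteristic equation is r^2 - 3r - 18 = 0, which factors as (r - 6)(r + 3) = 0.
So the roots are 6 and -3. Since |6| > |-3| and the coefficient of 6^j is non-zero, the ratio tends to 6.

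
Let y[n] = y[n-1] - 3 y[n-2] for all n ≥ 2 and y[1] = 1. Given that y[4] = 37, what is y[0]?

7

Let y[0] = z.
y[2] = 1 - 3z
y[3] = -2 - 3z
y[4] = -5 + 6z
So -5 + 6z = 37, giving z = 7.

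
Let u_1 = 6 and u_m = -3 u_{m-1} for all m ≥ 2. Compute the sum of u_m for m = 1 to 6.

-1092

u_2 = -3*6 = -18
u_3 = -3*(-18) = 54
u_4 = -3*54 = -162
u_5 = -3*(-162) = 486
u_6 = -3*486 = -1458
Sum = 6 + (-18) + 54 + (-162) + 486 + (-1458) = -1092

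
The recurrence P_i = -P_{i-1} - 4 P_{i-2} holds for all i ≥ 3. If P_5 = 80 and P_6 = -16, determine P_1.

2

Rearranging, P_{i-2} = (P_i + P_{i-1}) / -4.
P_4 = (-16 + 80) / -4 = 64/-4 = -16
P_3 = (80 + (-16)) / -4 = 64/-4 = -16
P_2 = (-16 + (-16)) / -4 = -32/-4 = 8
P_1 = (-16 + 8) / -4 = -8/-4 = 2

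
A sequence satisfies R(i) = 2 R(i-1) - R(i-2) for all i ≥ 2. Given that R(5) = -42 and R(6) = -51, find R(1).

Rearranging, R(i-2) = -(R(i) - 2 R(i-1)).
R(4) = -(-51 - 2·(-42)) = -33
R(3) = -(-42 - 2·(-33)) = -24
R(2) = -(-33 - 2·(-24)) = -15
R(1) = -(-24 - 2·(-15)) = -6

-6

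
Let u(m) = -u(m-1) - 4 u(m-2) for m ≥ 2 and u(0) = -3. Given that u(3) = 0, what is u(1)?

Let u(1) = z.
u(2) = 12 - z
u(3) = -12 - 3z
So -12 - 3z = 0, giving z = -4.

-4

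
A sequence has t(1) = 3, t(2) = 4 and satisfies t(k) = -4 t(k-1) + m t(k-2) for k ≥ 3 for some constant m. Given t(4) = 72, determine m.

-1

t(3) = -16 + 3m
t(4) = 64 - 8m
So 64 - 8m = 72, giving m = -1.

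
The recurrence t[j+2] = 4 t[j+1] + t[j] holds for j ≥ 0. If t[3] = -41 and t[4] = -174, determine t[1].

-1

Rearranging, t[j-2] = t[j] - 4 t[j-1].
t[2] = -174 - 4(-41) = -10
t[1] = -41 - 4(-10) = -1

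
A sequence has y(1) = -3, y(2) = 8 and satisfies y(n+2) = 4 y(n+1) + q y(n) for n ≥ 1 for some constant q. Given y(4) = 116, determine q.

3

y(3) = 32 - 3q
y(4) = 128 - 4q
So 128 - 4q = 116, giving q = 3.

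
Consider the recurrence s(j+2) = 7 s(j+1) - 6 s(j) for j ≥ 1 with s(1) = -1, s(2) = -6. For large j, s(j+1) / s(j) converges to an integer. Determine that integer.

6

The characteristic equation is r^2 - 7r + 6 = 0, which factors as (r - 6)(r - 1) = 0.
So the roots are 6 and 1. Since |6| > |1| and the coefficient of 6^j is non-zero, the ratio tends to 6.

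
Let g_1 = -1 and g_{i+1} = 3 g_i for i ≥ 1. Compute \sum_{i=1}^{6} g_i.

g_2 = 3*(-1) = -3
g_3 = 3*(-3) = -9
g_4 = 3*(-9) = -27
g_5 = 3*(-27) = -81
g_6 = 3*(-81) = -243
Sum = (-1) + (-3) + (-9) + (-27) + (-81) + (-243) = -364

-364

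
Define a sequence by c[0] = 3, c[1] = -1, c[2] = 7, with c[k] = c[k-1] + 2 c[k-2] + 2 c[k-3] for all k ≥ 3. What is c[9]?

1499

c[3] = 7 + 2(-1) + 2(3) = 11
c[4] = 11 + 2(7) + 2(-1) = 23
c[5] = 23 + 2(11) + 2(7) = 59
c[6] = 59 + 2(23) + 2(11) = 127
c[7] = 127 + 2(59) + 2(23) = 291
c[8] = 291 + 2(127) + 2(59) = 663
c[9] = 663 + 2(291) + 2(127) = 1499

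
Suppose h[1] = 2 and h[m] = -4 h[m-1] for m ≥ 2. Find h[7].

h[2] = -4·2 = -8
h[3] = -4·(-8) = 32
h[4] = -4·32 = -128
h[5] = -4·(-128) = 512
h[6] = -4·512 = -2048
h[7] = -4·(-2048) = 8192

8192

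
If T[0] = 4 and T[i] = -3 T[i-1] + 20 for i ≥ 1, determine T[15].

14348912

The fixed point is 20/(1 + 3) = 5, so T[i] - 5 = -3(T[i-1] - 5).
Hence T[i] = -1·(-3)^i + 5.
T[15] = -1·(-3)^{15} + 5 = -1·-14348907 + 5 = 14348912.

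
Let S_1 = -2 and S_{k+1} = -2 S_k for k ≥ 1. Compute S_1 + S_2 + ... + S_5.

-22

S_2 = -2(-2) = 4
S_3 = -2(4) = -8
S_4 = -2(-8) = 16
S_5 = -2(16) = -32
Sum = (-2) + 4 + (-8) + 16 + (-32) = -22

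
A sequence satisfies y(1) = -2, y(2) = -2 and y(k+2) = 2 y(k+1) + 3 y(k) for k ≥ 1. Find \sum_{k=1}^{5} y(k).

y(3) = 2(-2) + 3(-2) = -10
y(4) = 2(-10) + 3(-2) = -26
y(5) = 2(-26) + 3(-10) = -82
Sum = (-2) + (-2) + (-10) + (-26) + (-82) = -122

-122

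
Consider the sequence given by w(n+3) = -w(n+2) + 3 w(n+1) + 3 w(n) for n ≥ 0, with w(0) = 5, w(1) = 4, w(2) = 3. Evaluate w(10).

-237

w(3) = -3 + 3(4) + 3(5) = 24
w(4) = -24 + 3(3) + 3(4) = -3
w(5) = -(-3) + 3(24) + 3(3) = 84
w(6) = -84 + 3(-3) + 3(24) = -21
w(7) = -(-21) + 3(84) + 3(-3) = 264
w(8) = -264 + 3(-21) + 3(84) = -75
w(9) = -(-75) + 3(264) + 3(-21) = 804
w(10) = -804 + 3(-75) + 3(264) = -237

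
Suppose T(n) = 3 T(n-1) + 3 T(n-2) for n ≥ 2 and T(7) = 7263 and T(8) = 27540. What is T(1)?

-1

Rearranging, T(n-2) = (T(n) - 3 T(n-1)) / 3.
T(6) = (27540 - 3*7263) / 3 = 5751/3 = 1917
T(5) = (7263 - 3*1917) / 3 = 1512/3 = 504
T(4) = (1917 - 3*504) / 3 = 405/3 = 135
T(3) = (504 - 3*135) / 3 = 99/3 = 33
T(2) = (135 - 3*33) / 3 = 36/3 = 12
T(1) = (33 - 3*12) / 3 = -3/3 = -1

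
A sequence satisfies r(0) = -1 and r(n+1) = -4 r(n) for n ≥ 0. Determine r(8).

r(1) = -4·(-1) = 4
r(2) = -4·4 = -16
r(3) = -4·(-16) = 64
r(4) = -4·64 = -256
r(5) = -4·(-256) = 1024
r(6) = -4·1024 = -4096
r(7) = -4·(-4096) = 16384
r(8) = -4·16384 = -65536

-65536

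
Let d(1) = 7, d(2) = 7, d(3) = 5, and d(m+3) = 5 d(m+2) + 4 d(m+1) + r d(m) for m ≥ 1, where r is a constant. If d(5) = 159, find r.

-3

d(4) = 53 + 7r
d(5) = 285 + 42r
So 285 + 42r = 159, giving r = -3.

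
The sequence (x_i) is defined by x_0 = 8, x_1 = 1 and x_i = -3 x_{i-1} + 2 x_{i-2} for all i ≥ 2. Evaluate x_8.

x_2 = -3(1) + 2(8) = 13
x_3 = -3(13) + 2(1) = -37
x_4 = -3(-37) + 2(13) = 137
x_5 = -3(137) + 2(-37) = -485
x_6 = -3(-485) + 2(137) = 1729
x_7 = -3(1729) + 2(-485) = -6157
x_8 = -3(-6157) + 2(1729) = 21929

21929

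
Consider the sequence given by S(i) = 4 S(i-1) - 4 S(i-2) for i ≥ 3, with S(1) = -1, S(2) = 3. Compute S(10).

S(3) = 4(3) - 4(-1) = 16
S(4) = 4(16) - 4(3) = 52
S(5) = 4(52) - 4(16) = 144
S(6) = 4(144) - 4(52) = 368
S(7) = 4(368) - 4(144) = 896
S(8) = 4(896) - 4(368) = 2112
S(9) = 4(2112) - 4(896) = 4864
S(10) = 4(4864) - 4(2112) = 11008

11008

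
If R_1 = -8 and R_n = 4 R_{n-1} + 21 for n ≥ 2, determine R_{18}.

The fixed point is 21/(1 - 4) = -7, so R_n + 7 = 4(R_{n-1} + 7).
Hence R_n = -1·4^{n-1} - 7.
R_{18} = -1·4^{17} - 7 = -1·17179869184 - 7 = -17179869191.

-17179869191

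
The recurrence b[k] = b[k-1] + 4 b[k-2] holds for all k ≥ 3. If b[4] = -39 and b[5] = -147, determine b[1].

Rearranging, b[k-2] = (b[k] - b[k-1]) / 4.
b[3] = (-147 - (-39)) / 4 = -108/4 = -27
b[2] = (-39 - (-27)) / 4 = -12/4 = -3
b[1] = (-27 - (-3)) / 4 = -24/4 = -6

-6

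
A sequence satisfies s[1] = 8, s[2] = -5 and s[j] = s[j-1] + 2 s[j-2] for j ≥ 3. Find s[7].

s[3] = (-5) + 2*8 = 11
s[4] = 11 + 2*(-5) = 1
s[5] = 1 + 2*11 = 23
s[6] = 23 + 2*1 = 25
s[7] = 25 + 2*23 = 71

71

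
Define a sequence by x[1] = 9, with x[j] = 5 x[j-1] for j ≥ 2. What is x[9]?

x[2] = 5(9) = 45
x[3] = 5(45) = 225
x[4] = 5(225) = 1125
x[5] = 5(1125) = 5625
x[6] = 5(5625) = 28125
x[7] = 5(28125) = 140625
x[8] = 5(140625) = 703125
x[9] = 5(703125) = 3515625

3515625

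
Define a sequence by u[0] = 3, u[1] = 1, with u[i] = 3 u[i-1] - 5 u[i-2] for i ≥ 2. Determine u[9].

u[2] = 3*1 - 5*3 = -12
u[3] = 3*(-12) - 5*1 = -41
u[4] = 3*(-41) - 5*(-12) = -63
u[5] = 3*(-63) - 5*(-41) = 16
u[6] = 3*16 - 5*(-63) = 363
u[7] = 3*363 - 5*16 = 1009
u[8] = 3*1009 - 5*363 = 1212
u[9] = 3*1212 - 5*1009 = -1409

-1409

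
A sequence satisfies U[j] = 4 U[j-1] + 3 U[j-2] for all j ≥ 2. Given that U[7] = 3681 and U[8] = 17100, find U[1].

Rearranging, U[j-2] = (U[j] - 4 U[j-1]) / 3.
U[6] = (17100 - 4*3681) / 3 = 2376/3 = 792
U[5] = (3681 - 4*792) / 3 = 513/3 = 171
U[4] = (792 - 4*171) / 3 = 108/3 = 36
U[3] = (171 - 4*36) / 3 = 27/3 = 9
U[2] = (36 - 4*9) / 3 = 0/3 = 0
U[1] = (9 - 4*0) / 3 = 9/3 = 3

3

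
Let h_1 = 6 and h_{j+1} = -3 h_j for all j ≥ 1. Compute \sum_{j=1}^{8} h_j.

h_2 = -3*6 = -18
h_3 = -3*(-18) = 54
h_4 = -3*54 = -162
h_5 = -3*(-162) = 486
h_6 = -3*486 = -1458
h_7 = -3*(-1458) = 4374
h_8 = -3*4374 = -13122
Sum = 6 + (-18) + 54 + (-162) + 486 + (-1458) + 4374 + (-13122) = -9840

-9840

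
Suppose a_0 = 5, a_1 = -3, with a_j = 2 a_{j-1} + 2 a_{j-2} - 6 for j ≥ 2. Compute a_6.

a_2 = 2·(-3) + 2·5 - 6 = -2
a_3 = 2·(-2) + 2·(-3) - 6 = -16
a_4 = 2·(-16) + 2·(-2) - 6 = -42
a_5 = 2·(-42) + 2·(-16) - 6 = -122
a_6 = 2·(-122) + 2·(-42) - 6 = -334

-334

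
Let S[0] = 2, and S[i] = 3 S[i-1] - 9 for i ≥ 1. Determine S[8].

S[1] = 3*2 - 9 = -3
S[2] = 3*(-3) - 9 = -18
S[3] = 3*(-18) - 9 = -63
S[4] = 3*(-63) - 9 = -198
S[5] = 3*(-198) - 9 = -603
S[6] = 3*(-603) - 9 = -1818
S[7] = 3*(-1818) - 9 = -5463
S[8] = 3*(-5463) - 9 = -16398

-16398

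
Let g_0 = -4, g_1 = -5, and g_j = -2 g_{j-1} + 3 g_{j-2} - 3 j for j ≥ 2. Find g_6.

-80

g_2 = -2·(-5) + 3·(-4) - 6 = -8
g_3 = -2·(-8) + 3·(-5) - 9 = -8
g_4 = -2·(-8) + 3·(-8) - 12 = -20
g_5 = -2·(-20) + 3·(-8) - 15 = 1
g_6 = -2·1 + 3·(-20) - 18 = -80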